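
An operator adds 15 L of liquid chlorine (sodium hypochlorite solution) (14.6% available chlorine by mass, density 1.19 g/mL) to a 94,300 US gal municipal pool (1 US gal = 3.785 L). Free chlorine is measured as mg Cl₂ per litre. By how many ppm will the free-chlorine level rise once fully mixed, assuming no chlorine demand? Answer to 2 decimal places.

7.30 ppm

Volume: 94,300 US gal × 3.785 L/gal = 356,926 L.
Mass of solution: 15 L × 1000 mL/L × 1.19 g/mL = 17,850 g.
Available chlorine delivered: 17,850 g × 0.146 = 2606 g as Cl₂.
Concentration rise: 2606 g / 356,926 L = 7.302 mg/L = 7.30 ppm.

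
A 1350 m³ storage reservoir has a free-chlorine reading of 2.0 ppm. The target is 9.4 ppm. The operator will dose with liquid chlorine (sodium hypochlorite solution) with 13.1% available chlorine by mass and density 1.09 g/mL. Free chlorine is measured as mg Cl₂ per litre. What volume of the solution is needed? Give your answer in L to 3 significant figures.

70.0 L

Volume: 1350 m³ = 1,350,000 L.
Chlorine deficit: 9.4 − 2.0 = 7.4 ppm = 7.4 mg/L as Cl₂.
Cl₂ equivalent needed: 7.4 mg/L × 1,350,000 L = 9,990,000 mg = 9990 g.
Product at 13.1% available chlorine: 9990 / 0.131 = 76,260 g.
Volume at density 1.09 g/mL: 76,260 g ÷ 1.09 g/mL = 69,960 mL.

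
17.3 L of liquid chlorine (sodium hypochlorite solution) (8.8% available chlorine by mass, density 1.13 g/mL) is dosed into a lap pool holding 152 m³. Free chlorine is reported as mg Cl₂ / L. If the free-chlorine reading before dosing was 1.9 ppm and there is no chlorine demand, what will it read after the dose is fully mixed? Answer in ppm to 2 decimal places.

13.22 ppm

Volume: 152 m³ = 152,000 L.
Mass of solution: 17.3 L × 1000 mL/L × 1.13 g/mL = 19,550 g.
Available chlorine delivered: 19,550 g × 0.088 = 1720 g as Cl₂.
Concentration rise: 1720 g / 152,000 L = 11.32 mg/L = 11.32 ppm.
Final FC: 1.9 + 11.32 = 13.22 ppm.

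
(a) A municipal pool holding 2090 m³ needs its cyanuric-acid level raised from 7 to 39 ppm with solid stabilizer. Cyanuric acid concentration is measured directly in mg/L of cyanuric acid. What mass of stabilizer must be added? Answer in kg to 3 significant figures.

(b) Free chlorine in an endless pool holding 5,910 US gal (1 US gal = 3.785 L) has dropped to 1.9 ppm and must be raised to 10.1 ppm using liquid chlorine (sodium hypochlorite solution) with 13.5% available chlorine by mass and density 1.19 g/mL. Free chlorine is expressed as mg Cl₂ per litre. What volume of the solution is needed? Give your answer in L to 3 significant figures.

(a) Volume: 2090 m³ = 2,090,000 L.
(a) CYA to add: (39 − 7) = 32 mg/L × 2,090,000 L = 66,880 g cyanuric acid.

(b) Volume: 5,910 US gal × 3.785 L/gal = 22,369 L.
(b) Chlorine deficit: 10.1 − 1.9 = 8.2 ppm = 8.2 mg/L as Cl₂.
(b) Cl₂ equivalent needed: 8.2 mg/L × 22,369 L = 183,400 mg = 183.4 g.
(b) Product at 13.5% available chlorine: 183.4 / 0.135 = 1359 g.
(b) Volume at density 1.19 g/mL: 1359 g ÷ 1.19 g/mL = 1142 mL.

(a) 66.9 kg; (b) 1.14 L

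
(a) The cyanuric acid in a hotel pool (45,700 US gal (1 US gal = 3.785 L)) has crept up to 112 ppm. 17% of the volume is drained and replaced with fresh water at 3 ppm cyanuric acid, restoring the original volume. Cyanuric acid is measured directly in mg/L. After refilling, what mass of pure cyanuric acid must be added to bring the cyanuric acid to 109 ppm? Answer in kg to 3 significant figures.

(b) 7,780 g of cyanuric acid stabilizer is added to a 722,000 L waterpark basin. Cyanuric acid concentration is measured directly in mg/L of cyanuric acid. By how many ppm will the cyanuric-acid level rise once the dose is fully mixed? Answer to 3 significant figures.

(a) Volume: 45,700 US gal × 3.785 L/gal = 172,974 L.
(a) After draining 17% and refilling: 112 × 0.83 + 3 × 0.17 = 93.47 ppm.
(a) Deficit to target: 109 − 93.47 = 15.53 mg/L.
(a) Mass: 15.53 mg/L × 172,974 L = 2686 g cyanuric acid.

(b) Rise: 7,780 g / 722,000 L × 1000 = 10.78 mg/L.

(a) 2.69 kg; (b) 10.8 ppm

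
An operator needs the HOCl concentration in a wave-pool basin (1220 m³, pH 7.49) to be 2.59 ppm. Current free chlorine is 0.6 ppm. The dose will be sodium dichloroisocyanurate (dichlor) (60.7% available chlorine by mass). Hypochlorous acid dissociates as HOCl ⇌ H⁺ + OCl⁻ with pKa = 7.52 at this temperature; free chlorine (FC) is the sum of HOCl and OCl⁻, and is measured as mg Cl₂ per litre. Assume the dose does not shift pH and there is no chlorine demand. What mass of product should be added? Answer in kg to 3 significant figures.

8.86 kg

Volume: 1220 m³ = 1,220,000 L.
[OCl⁻]/[HOCl] = 10^(pH − pKa) = 10^(7.49 − 7.52) = 0.9333; fraction as HOCl = 1/(1 + 0.9333) = 0.5173.
Free chlorine required for 2.59 ppm HOCl: 2.59 / 0.5173 = 5.007 ppm.
FC to add: 5.007 − 0.6 = 4.407 mg/L as Cl₂.
Cl₂ equivalent: 4.407 mg/L × 1,220,000 L = 5377 g.
Product at 60.7% available Cl: 5377 / 0.607 = 8858 g.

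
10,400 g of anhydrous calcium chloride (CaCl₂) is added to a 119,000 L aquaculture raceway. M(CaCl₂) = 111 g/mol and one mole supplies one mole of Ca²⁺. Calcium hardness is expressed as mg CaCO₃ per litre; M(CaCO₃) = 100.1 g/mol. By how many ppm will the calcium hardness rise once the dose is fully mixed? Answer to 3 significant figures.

Moles of Ca²⁺: 10,400 g ÷ 111 g/mol = 93.69 mol.
As CaCO₃: 93.69 mol × 100.1 g/mol = 9379 g.
Rise: 9379 g / 119,000 L × 1000 = 78.81 mg/L.

78.8 ppm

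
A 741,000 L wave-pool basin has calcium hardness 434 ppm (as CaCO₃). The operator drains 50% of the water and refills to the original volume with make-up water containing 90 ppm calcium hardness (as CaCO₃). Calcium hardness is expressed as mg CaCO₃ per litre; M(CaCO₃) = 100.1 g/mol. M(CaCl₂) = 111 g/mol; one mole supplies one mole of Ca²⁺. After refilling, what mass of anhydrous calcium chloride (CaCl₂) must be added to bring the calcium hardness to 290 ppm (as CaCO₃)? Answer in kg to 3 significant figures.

After draining 50% and refilling: 434 × 0.50 + 90 × 0.50 = 262 ppm.
Deficit to target: 290 − 262 = 28 mg/L.
As CaCO₃: 28 mg/L × 741,000 L = 20,750 g; ÷ 100.1 = 207.3 mol Ca²⁺.
Mass: 207.3 × 111 = 23,010 g.

23.0 kg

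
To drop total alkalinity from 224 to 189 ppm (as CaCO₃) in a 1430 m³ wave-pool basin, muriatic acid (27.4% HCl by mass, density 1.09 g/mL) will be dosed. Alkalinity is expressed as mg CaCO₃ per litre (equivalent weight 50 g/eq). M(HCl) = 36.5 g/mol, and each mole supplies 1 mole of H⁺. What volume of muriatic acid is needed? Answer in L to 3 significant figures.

Volume: 1430 m³ = 1,430,000 L.
Alkalinity to neutralize: (224 − 189) = 35 mg/L as CaCO₃ × 1,430,000 L = 50,050 g as CaCO₃.
Equivalents of H⁺ required: 50,050 ÷ 50 g/eq = 1001 eq = 1001 mol HCl.
Mass of HCl: 1001 × 36.5 = 36,540 g.
Mass of 27.4% solution: 36,540 / 0.274 = 133,300 g.
Volume: 133,300 g ÷ 1.09 g/mL = 122,300 mL.

122 L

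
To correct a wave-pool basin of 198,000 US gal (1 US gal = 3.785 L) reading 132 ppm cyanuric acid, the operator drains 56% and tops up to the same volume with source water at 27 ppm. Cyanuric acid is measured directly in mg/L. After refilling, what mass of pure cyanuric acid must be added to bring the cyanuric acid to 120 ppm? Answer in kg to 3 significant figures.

35.1 kg

Volume: 198,000 US gal × 3.785 L/gal = 749,430 L.
After draining 56% and refilling: 132 × 0.44 + 27 × 0.56 = 73.2 ppm.
Deficit to target: 120 − 73.2 = 46.8 mg/L.
Mass: 46.8 mg/L × 749,430 L = 35,070 g cyanuric acid.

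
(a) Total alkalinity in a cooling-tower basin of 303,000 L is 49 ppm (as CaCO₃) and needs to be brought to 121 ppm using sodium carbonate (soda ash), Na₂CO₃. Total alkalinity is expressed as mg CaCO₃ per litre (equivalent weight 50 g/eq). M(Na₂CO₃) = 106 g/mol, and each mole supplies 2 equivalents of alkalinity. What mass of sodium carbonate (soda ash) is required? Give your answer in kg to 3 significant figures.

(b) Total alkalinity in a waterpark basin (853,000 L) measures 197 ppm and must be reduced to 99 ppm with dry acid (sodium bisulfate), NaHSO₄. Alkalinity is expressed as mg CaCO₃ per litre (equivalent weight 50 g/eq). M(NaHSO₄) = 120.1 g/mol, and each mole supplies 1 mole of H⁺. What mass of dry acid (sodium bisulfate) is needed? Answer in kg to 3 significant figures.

(a) 23.1 kg; (b) 201 kg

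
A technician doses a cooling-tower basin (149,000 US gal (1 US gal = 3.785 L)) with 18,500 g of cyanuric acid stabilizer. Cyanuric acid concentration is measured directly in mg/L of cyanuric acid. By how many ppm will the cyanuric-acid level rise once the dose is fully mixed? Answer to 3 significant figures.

32.8 ppm

Volume: 149,000 US gal × 3.785 L/gal = 563,965 L.
Rise: 18,500 g / 563,965 L × 1000 = 32.8 mg/L.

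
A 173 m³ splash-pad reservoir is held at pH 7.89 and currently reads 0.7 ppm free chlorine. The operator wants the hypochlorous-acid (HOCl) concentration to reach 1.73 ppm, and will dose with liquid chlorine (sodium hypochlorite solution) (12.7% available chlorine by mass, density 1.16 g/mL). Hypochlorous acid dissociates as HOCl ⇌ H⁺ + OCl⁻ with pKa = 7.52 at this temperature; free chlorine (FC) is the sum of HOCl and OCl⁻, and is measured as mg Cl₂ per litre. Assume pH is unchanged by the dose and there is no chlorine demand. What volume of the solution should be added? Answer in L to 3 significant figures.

5.97 L

Volume: 173 m³ = 173,000 L.
[OCl⁻]/[HOCl] = 10^(pH − pKa) = 10^(7.89 − 7.52) = 2.344; fraction as HOCl = 1/(1 + 2.344) = 0.299.
Free chlorine required for 1.73 ppm HOCl: 1.73 / 0.299 = 5.786 ppm.
FC to add: 5.786 − 0.7 = 5.086 mg/L as Cl₂.
Cl₂ equivalent: 5.086 mg/L × 173,000 L = 879.8 g.
Product at 12.7% available Cl: 879.8 / 0.127 = 6928 g.
Volume: 6928 g ÷ 1.16 g/mL = 5972 mL.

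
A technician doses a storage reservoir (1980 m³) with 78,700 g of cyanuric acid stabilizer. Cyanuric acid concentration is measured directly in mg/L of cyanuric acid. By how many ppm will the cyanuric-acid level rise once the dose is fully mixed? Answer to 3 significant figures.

39.7 ppm

Volume: 1980 m³ = 1,980,000 L.
Rise: 78,700 g / 1,980,000 L × 1000 = 39.75 mg/L.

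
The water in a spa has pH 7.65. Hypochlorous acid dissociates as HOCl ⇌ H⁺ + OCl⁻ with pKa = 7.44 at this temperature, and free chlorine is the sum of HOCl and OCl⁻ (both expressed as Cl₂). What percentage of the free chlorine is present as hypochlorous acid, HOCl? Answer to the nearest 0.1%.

38.1%

[OCl⁻]/[HOCl] = 10^(pH − pKa) = 10^(7.65 − 7.44) = 10^0.21 = 1.622.
Fraction as HOCl = 1 / (1 + 1.622) = 0.3814.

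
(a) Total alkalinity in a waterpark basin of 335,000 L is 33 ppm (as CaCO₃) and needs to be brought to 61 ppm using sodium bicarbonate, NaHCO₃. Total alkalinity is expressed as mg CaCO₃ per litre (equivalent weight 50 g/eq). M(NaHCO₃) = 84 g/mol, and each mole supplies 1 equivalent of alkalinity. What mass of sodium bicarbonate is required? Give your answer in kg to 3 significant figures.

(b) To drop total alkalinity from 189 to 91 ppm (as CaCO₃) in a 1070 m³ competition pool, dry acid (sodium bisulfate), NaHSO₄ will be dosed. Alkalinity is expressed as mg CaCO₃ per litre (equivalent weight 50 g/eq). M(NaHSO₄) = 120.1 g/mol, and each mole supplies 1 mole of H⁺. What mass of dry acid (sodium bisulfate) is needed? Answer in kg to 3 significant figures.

(a) Alkalinity to add: (61 − 33) = 28 mg/L as CaCO₃ × 335,000 L = 9380 g as CaCO₃.
(a) Equivalents: 9380 g ÷ 50 g/eq = 187.6 eq.
(a) NaHCO₃ supplies 1 eq per mole → 187.6 mol.
(a) Mass: 187.6 mol × 84 g/mol = 15,760 g.

(b) Volume: 1070 m³ = 1,070,000 L.
(b) Alkalinity to neutralize: (189 − 91) = 98 mg/L as CaCO₃ × 1,070,000 L = 104,900 g as CaCO₃.
(b) Equivalents of H⁺ required: 104,900 ÷ 50 g/eq = 2097 eq = 2097 mol NaHSO₄.
(b) Mass of NaHSO₄: 2097 × 120.1 = 251,900 g.

(a) 15.8 kg; (b) 252 kg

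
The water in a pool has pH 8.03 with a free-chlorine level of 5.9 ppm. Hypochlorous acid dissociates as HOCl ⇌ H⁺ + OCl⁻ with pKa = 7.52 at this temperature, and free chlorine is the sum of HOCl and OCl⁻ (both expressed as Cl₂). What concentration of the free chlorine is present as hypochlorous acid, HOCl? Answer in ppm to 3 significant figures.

1.39 ppm

[OCl⁻]/[HOCl] = 10^(pH − pKa) = 10^(8.03 − 7.52) = 10^0.51 = 3.236.
Fraction as HOCl = 1 / (1 + 3.236) = 0.2361.
HOCl = 0.2361 × 5.9 ppm = 1.393 ppm.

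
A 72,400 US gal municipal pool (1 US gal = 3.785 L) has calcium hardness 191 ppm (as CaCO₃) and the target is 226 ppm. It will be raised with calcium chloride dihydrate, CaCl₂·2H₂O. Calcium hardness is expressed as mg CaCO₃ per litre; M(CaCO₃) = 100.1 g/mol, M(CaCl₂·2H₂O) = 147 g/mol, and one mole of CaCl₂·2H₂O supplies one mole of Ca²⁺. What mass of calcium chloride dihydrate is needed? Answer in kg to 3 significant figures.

14.1 kg

Volume: 72,400 US gal × 3.785 L/gal = 274,034 L.
Hardness to add: (226 − 191) = 35 mg/L as CaCO₃ × 274,034 L = 9591 g as CaCO₃.
Moles of Ca²⁺ (1 mol Ca²⁺ ≡ 1 mol CaCO₃): 9591 / 100.1 g/mol = 95.82 mol.
Mass of CaCl₂·2H₂O: 95.82 × 147 = 14,080 g.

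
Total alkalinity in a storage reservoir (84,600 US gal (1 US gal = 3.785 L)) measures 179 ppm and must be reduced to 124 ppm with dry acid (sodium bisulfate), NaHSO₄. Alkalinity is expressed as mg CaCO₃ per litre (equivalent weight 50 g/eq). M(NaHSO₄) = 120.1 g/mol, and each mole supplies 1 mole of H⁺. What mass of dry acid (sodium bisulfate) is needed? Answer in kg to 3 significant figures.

Volume: 84,600 US gal × 3.785 L/gal = 320,211 L.
Alkalinity to neutralize: (179 − 124) = 55 mg/L as CaCO₃ × 320,211 L = 17,610 g as CaCO₃.
Equivalents of H⁺ required: 17,610 ÷ 50 g/eq = 352.2 eq = 352.2 mol NaHSO₄.
Mass of NaHSO₄: 352.2 × 120.1 = 42,300 g.

42.3 kg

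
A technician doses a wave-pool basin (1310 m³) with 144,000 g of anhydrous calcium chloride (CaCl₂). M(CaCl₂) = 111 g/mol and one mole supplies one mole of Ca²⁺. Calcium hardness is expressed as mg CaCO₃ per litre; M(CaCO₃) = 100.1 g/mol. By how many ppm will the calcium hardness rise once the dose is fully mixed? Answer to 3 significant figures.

99.1 ppm

Volume: 1310 m³ = 1,310,000 L.
Moles of Ca²⁺: 144,000 g ÷ 111 g/mol = 1297 mol.
As CaCO₃: 1297 mol × 100.1 g/mol = 129,900 g.
Rise: 129,900 g / 1,310,000 L × 1000 = 99.13 mg/L.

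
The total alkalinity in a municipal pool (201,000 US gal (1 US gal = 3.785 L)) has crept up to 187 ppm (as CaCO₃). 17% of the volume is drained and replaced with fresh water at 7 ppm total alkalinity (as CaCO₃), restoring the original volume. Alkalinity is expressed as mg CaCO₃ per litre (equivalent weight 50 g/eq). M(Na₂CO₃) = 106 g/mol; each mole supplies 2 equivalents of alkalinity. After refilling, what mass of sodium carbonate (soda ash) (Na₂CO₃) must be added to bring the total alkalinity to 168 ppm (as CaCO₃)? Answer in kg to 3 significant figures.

Volume: 201,000 US gal × 3.785 L/gal = 760,785 L.
After draining 17% and refilling: 187 × 0.83 + 7 × 0.17 = 156.4 ppm.
Deficit to target: 168 − 156.4 = 11.6 mg/L.
As CaCO₃: 11.6 mg/L × 760,785 L = 8825 g; ÷ 50 g/eq ÷ 2 = 88.25 mol Na₂CO₃.
Mass: 88.25 × 106 = 9355 g.

9.35 kg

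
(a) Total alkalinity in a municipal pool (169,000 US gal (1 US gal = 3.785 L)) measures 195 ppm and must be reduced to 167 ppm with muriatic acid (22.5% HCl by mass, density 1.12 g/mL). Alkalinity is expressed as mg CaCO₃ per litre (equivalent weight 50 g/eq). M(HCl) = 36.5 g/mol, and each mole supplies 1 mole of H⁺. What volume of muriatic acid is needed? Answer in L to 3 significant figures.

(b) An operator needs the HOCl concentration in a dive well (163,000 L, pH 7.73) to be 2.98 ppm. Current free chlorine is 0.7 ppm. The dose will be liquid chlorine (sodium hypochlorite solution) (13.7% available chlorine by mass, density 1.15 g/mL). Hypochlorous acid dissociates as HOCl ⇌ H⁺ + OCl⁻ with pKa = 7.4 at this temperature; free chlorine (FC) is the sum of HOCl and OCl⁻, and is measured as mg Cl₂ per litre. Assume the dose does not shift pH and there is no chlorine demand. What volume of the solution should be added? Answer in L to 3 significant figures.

(a) Volume: 169,000 US gal × 3.785 L/gal = 639,665 L.
(a) Alkalinity to neutralize: (195 − 167) = 28 mg/L as CaCO₃ × 639,665 L = 17,910 g as CaCO₃.
(a) Equivalents of H⁺ required: 17,910 ÷ 50 g/eq = 358.2 eq = 358.2 mol HCl.
(a) Mass of HCl: 358.2 × 36.5 = 13,070 g.
(a) Mass of 22.5% solution: 13,070 / 0.225 = 58,110 g.
(a) Volume: 58,110 g ÷ 1.12 g/mL = 51,880 mL.

(b) [OCl⁻]/[HOCl] = 10^(pH − pKa) = 10^(7.73 − 7.4) = 2.138; fraction as HOCl = 1/(1 + 2.138) = 0.3187.
(b) Free chlorine required for 2.98 ppm HOCl: 2.98 / 0.3187 = 9.351 ppm.
(b) FC to add: 9.351 − 0.7 = 8.651 mg/L as Cl₂.
(b) Cl₂ equivalent: 8.651 mg/L × 163,000 L = 1410 g.
(b) Product at 13.7% available Cl: 1410 / 0.137 = 10,290 g.
(b) Volume: 10,290 g ÷ 1.15 g/mL = 8950 mL.

(a) 51.9 L; (b) 8.95 L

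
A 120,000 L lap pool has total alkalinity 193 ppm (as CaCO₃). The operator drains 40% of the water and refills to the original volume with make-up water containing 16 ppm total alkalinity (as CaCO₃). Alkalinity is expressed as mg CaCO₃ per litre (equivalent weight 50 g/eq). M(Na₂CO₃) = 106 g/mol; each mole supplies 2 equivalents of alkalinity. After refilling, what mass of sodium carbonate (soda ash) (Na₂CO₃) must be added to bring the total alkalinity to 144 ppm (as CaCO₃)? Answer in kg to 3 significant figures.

After draining 40% and refilling: 193 × 0.60 + 16 × 0.40 = 122.2 ppm.
Deficit to target: 144 − 122.2 = 21.8 mg/L.
As CaCO₃: 21.8 mg/L × 120,000 L = 2616 g; ÷ 50 g/eq ÷ 2 = 26.16 mol Na₂CO₃.
Mass: 26.16 × 106 = 2773 g.

2.77 kg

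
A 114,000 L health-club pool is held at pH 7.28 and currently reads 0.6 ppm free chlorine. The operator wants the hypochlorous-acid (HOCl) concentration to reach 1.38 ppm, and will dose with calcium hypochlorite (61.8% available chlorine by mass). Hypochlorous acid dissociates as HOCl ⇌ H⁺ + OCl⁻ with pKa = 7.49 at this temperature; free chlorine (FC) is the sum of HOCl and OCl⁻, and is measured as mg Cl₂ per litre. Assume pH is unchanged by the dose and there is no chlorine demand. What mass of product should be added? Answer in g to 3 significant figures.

[OCl⁻]/[HOCl] = 10^(pH − pKa) = 10^(7.28 − 7.49) = 0.6166; fraction as HOCl = 1/(1 + 0.6166) = 0.6186.
Free chlorine required for 1.38 ppm HOCl: 1.38 / 0.6186 = 2.231 ppm.
FC to add: 2.231 − 0.6 = 1.631 mg/L as Cl₂.
Cl₂ equivalent: 1.631 mg/L × 114,000 L = 185.9 g.
Product at 61.8% available Cl: 185.9 / 0.618 = 300.8 g.

301 g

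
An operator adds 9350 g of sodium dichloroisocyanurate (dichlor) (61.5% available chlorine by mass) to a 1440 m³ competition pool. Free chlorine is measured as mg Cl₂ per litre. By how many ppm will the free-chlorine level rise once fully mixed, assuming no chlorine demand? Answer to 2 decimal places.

Volume: 1440 m³ = 1,440,000 L.
Available chlorine delivered: 9350 g × 0.615 = 5750 g as Cl₂.
Concentration rise: 5750 g / 1,440,000 L = 3.993 mg/L = 3.99 ppm.

3.99 ppm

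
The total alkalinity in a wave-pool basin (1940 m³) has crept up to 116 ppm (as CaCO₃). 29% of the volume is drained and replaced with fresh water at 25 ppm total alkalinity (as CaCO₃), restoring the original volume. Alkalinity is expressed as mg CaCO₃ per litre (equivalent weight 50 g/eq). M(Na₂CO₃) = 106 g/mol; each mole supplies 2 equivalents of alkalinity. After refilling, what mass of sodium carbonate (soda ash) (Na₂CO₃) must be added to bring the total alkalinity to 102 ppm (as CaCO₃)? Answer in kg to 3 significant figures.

25.5 kg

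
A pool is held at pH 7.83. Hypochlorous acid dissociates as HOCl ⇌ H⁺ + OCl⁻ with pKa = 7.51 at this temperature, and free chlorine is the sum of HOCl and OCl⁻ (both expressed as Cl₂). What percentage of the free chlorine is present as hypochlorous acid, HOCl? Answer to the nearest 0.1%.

[OCl⁻]/[HOCl] = 10^(pH − pKa) = 10^(7.83 − 7.51) = 10^0.32 = 2.089.
Fraction as HOCl = 1 / (1 + 2.089) = 0.3237.

32.4%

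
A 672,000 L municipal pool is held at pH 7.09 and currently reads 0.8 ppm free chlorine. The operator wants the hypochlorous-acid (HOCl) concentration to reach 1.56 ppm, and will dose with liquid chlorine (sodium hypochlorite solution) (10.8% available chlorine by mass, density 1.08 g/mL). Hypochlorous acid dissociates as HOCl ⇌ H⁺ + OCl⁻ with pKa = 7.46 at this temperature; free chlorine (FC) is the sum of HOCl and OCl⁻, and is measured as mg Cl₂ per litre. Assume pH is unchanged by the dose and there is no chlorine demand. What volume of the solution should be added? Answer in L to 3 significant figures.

8.21 L

[OCl⁻]/[HOCl] = 10^(pH − pKa) = 10^(7.09 − 7.46) = 0.4266; fraction as HOCl = 1/(1 + 0.4266) = 0.701.
Free chlorine required for 1.56 ppm HOCl: 1.56 / 0.701 = 2.225 ppm.
FC to add: 2.225 − 0.8 = 1.425 mg/L as Cl₂.
Cl₂ equivalent: 1.425 mg/L × 672,000 L = 957.9 g.
Product at 10.8% available Cl: 957.9 / 0.108 = 8870 g.
Volume: 8870 g ÷ 1.08 g/mL = 8213 mL.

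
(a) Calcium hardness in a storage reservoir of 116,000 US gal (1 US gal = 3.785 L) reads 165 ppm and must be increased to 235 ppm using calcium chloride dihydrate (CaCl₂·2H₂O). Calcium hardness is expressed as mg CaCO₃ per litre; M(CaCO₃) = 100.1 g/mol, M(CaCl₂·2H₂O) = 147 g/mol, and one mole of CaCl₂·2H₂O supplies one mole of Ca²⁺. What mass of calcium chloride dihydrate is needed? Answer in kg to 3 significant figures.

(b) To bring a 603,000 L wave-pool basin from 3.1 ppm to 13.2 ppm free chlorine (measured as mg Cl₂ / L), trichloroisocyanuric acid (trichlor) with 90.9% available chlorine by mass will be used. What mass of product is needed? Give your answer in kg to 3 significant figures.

(a) 45.1 kg; (b) 6.70 kg

(a) Volume: 116,000 US gal × 3.785 L/gal = 439,060 L.
(a) Hardness to add: (235 − 165) = 70 mg/L as CaCO₃ × 439,060 L = 30,730 g as CaCO₃.
(a) Moles of Ca²⁺ (1 mol Ca²⁺ ≡ 1 mol CaCO₃): 30,730 / 100.1 g/mol = 307 mol.
(a) Mass of CaCl₂·2H₂O: 307 × 147 = 45,130 g.

(b) Chlorine deficit: 13.2 − 3.1 = 10.1 ppm = 10.1 mg/L as Cl₂.
(b) Cl₂ equivalent needed: 10.1 mg/L × 603,000 L = 6,090,000 mg = 6090 g.
(b) Product at 90.9% available chlorine: 6090 / 0.909 = 6700 g.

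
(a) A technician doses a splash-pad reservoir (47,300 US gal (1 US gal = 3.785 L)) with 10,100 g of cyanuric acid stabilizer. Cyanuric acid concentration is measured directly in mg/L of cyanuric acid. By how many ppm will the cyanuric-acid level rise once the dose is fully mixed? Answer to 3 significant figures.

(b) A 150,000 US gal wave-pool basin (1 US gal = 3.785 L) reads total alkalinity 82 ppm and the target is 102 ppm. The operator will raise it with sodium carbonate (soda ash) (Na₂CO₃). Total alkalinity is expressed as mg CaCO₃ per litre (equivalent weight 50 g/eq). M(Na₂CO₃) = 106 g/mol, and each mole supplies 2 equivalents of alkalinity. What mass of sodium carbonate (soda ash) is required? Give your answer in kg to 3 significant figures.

(a) Volume: 47,300 US gal × 3.785 L/gal = 179,030 L.
(a) Rise: 10,100 g / 179,030 L × 1000 = 56.41 mg/L.

(b) Volume: 150,000 US gal × 3.785 L/gal = 567,750 L.
(b) Alkalinity to add: (102 − 82) = 20 mg/L as CaCO₃ × 567,750 L = 11,360 g as CaCO₃.
(b) Equivalents: 11,360 g ÷ 50 g/eq = 227.1 eq.
(b) Each mole of Na₂CO₃ supplies 2 eq, so 227.1 / 2 = 113.5 mol.
(b) Mass: 113.5 mol × 106 g/mol = 12,040 g.

(a) 56.4 ppm; (b) 12.0 kg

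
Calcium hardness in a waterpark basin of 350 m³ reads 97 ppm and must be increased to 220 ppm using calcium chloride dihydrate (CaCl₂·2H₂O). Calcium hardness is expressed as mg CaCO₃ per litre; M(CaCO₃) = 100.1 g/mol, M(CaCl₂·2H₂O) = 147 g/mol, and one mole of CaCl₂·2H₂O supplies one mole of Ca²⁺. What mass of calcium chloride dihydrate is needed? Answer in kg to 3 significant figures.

63.2 kg

Volume: 350 m³ = 350,000 L.
Hardness to add: (220 − 97) = 123 mg/L as CaCO₃ × 350,000 L = 43,050 g as CaCO₃.
Moles of Ca²⁺ (1 mol Ca²⁺ ≡ 1 mol CaCO₃): 43,050 / 100.1 g/mol = 430.1 mol.
Mass of CaCl₂·2H₂O: 430.1 × 147 = 63,220 g.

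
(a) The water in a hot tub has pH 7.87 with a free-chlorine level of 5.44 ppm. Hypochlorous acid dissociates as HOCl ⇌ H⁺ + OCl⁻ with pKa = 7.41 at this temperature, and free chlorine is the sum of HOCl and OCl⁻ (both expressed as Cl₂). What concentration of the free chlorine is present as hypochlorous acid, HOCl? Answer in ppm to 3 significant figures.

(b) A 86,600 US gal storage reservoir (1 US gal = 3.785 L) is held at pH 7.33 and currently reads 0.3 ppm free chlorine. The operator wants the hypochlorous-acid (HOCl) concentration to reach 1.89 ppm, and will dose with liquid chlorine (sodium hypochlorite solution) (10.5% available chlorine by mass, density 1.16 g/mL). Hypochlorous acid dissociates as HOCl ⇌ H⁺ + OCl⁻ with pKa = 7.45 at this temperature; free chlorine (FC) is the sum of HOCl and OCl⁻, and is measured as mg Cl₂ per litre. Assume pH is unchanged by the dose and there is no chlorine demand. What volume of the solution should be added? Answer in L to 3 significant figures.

(a) 1.40 ppm; (b) 8.14 L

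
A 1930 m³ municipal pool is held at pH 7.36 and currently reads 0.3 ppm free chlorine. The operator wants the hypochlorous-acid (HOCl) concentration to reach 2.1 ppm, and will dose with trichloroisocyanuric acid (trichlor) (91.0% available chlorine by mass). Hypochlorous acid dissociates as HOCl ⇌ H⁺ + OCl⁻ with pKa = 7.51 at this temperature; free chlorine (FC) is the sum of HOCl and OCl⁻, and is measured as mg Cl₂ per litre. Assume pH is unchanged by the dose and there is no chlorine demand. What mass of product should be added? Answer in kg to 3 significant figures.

Volume: 1930 m³ = 1,930,000 L.
[OCl⁻]/[HOCl] = 10^(pH − pKa) = 10^(7.36 − 7.51) = 0.7079; fraction as HOCl = 1/(1 + 0.7079) = 0.5855.
Free chlorine required for 2.1 ppm HOCl: 2.1 / 0.5855 = 3.587 ppm.
FC to add: 3.587 − 0.3 = 3.287 mg/L as Cl₂.
Cl₂ equivalent: 3.287 mg/L × 1,930,000 L = 6343 g.
Product at 91.0% available Cl: 6343 / 0.91 = 6971 g.

6.97 kg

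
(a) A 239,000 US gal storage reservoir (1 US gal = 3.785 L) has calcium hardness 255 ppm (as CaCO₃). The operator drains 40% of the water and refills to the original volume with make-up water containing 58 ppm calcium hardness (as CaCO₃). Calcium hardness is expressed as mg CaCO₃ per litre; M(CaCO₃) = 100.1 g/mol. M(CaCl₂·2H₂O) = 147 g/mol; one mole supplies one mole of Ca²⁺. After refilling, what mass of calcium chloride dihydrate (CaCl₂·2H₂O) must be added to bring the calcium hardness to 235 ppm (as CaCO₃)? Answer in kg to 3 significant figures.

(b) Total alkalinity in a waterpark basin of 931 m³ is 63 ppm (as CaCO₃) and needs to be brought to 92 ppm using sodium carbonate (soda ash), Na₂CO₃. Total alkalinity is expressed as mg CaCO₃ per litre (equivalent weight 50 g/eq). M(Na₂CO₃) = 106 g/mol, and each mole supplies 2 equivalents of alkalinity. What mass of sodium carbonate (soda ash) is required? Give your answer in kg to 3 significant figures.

(a) Volume: 239,000 US gal × 3.785 L/gal = 904,615 L.
(a) After draining 40% and refilling: 255 × 0.60 + 58 × 0.40 = 176.2 ppm.
(a) Deficit to target: 235 − 176.2 = 58.8 mg/L.
(a) As CaCO₃: 58.8 mg/L × 904,615 L = 53,190 g; ÷ 100.1 = 531.4 mol Ca²⁺.
(a) Mass: 531.4 × 147 = 78,110 g.

(b) Volume: 931 m³ = 931,000 L.
(b) Alkalinity to add: (92 − 63) = 29 mg/L as CaCO₃ × 931,000 L = 27,000 g as CaCO₃.
(b) Equivalents: 27,000 g ÷ 50 g/eq = 540 eq.
(b) Each mole of Na₂CO₃ supplies 2 eq, so 540 / 2 = 270 mol.
(b) Mass: 270 mol × 106 g/mol = 28,620 g.

(a) 78.1 kg; (b) 28.6 kg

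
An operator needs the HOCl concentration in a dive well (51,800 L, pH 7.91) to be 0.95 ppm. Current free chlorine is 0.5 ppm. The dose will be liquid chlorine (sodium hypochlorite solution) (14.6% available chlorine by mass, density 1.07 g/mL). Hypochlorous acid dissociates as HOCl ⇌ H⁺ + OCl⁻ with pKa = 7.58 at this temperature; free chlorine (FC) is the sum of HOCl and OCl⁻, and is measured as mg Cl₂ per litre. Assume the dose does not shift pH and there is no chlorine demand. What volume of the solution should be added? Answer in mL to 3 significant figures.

823 mL

[OCl⁻]/[HOCl] = 10^(pH − pKa) = 10^(7.91 − 7.58) = 2.138; fraction as HOCl = 1/(1 + 2.138) = 0.3187.
Free chlorine required for 0.95 ppm HOCl: 0.95 / 0.3187 = 2.981 ppm.
FC to add: 2.981 − 0.5 = 2.481 mg/L as Cl₂.
Cl₂ equivalent: 2.481 mg/L × 51,800 L = 128.5 g.
Product at 14.6% available Cl: 128.5 / 0.146 = 880.3 g.
Volume: 880.3 g ÷ 1.07 g/mL = 822.7 mL.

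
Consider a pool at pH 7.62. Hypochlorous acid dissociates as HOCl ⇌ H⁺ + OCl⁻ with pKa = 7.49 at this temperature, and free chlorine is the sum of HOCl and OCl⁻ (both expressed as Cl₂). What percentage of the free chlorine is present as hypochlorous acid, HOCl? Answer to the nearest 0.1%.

42.6%

[OCl⁻]/[HOCl] = 10^(pH − pKa) = 10^(7.62 − 7.49) = 10^0.13 = 1.349.
Fraction as HOCl = 1 / (1 + 1.349) = 0.4257.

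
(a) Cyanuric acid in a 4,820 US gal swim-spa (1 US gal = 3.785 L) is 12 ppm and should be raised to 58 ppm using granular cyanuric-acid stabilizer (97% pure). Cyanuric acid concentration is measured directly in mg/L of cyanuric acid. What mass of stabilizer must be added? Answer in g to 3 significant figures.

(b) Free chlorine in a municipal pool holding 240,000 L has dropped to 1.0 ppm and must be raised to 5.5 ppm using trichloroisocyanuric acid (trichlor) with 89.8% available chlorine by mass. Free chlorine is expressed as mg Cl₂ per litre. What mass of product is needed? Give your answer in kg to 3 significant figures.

(a) Volume: 4,820 US gal × 3.785 L/gal = 18,244 L.
(a) CYA to add: (58 − 12) = 46 mg/L × 18,244 L = 839.2 g cyanuric acid.
(a) At 97% purity: 839.2 / 0.97 = 865.2 g product.

(b) Chlorine deficit: 5.5 − 1.0 = 4.5 ppm = 4.5 mg/L as Cl₂.
(b) Cl₂ equivalent needed: 4.5 mg/L × 240,000 L = 1,080,000 mg = 1080 g.
(b) Product at 89.8% available chlorine: 1080 / 0.898 = 1203 g.

(a) 865 g; (b) 1.20 kg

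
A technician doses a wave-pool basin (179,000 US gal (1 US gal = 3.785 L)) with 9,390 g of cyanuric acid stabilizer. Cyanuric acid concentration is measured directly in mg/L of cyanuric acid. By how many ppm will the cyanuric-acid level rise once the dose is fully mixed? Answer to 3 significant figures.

13.9 ppm

Volume: 179,000 US gal × 3.785 L/gal = 677,515 L.
Rise: 9,390 g / 677,515 L × 1000 = 13.86 mg/L.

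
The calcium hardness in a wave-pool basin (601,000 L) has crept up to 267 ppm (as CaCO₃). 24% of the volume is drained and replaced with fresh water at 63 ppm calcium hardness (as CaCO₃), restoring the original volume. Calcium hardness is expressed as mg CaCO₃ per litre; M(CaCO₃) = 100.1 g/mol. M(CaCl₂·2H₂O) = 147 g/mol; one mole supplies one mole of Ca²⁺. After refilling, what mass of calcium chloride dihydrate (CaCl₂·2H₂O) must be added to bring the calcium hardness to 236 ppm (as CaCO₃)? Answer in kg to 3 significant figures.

15.9 kg

After draining 24% and refilling: 267 × 0.76 + 63 × 0.24 = 218.04 ppm.
Deficit to target: 236 − 218.04 = 17.96 mg/L.
As CaCO₃: 17.96 mg/L × 601,000 L = 10,790 g; ÷ 100.1 = 107.8 mol Ca²⁺.
Mass: 107.8 × 147 = 15,850 g.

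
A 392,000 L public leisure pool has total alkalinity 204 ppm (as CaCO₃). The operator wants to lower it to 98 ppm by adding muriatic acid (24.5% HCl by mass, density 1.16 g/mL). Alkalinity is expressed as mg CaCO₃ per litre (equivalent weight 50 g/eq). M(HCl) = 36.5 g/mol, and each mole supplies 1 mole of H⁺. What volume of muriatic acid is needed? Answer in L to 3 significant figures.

Alkalinity to neutralize: (204 − 98) = 106 mg/L as CaCO₃ × 392,000 L = 41,550 g as CaCO₃.
Equivalents of H⁺ required: 41,550 ÷ 50 g/eq = 831 eq = 831 mol HCl.
Mass of HCl: 831 × 36.5 = 30,330 g.
Mass of 24.5% solution: 30,330 / 0.245 = 123,800 g.
Volume: 123,800 g ÷ 1.16 g/mL = 106,700 mL.

107 L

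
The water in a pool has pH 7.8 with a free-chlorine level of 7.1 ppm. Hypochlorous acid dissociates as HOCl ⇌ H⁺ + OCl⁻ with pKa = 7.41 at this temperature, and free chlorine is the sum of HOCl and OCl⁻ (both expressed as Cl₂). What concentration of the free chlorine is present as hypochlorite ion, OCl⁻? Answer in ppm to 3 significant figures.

[OCl⁻]/[HOCl] = 10^(pH − pKa) = 10^(7.8 − 7.41) = 10^0.39 = 2.455.
Fraction as HOCl = 1 / (1 + 2.455) = 0.2895.
OCl⁻ = (1 − 0.2895) × 7.1 ppm = 5.045 ppm.

5.04 ppm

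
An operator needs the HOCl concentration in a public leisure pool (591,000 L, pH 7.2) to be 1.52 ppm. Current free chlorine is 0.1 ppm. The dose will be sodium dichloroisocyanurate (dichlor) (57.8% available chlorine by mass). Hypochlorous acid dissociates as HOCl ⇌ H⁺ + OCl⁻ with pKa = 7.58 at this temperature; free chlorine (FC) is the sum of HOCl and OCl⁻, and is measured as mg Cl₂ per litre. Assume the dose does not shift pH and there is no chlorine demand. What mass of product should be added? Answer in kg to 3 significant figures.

2.10 kg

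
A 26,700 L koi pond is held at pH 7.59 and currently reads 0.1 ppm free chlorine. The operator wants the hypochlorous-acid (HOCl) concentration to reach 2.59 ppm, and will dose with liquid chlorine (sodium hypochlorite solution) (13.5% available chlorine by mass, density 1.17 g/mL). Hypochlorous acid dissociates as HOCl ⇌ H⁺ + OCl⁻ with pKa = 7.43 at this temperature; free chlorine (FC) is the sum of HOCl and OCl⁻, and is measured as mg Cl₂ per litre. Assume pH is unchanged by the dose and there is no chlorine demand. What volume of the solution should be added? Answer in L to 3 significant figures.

1.05 L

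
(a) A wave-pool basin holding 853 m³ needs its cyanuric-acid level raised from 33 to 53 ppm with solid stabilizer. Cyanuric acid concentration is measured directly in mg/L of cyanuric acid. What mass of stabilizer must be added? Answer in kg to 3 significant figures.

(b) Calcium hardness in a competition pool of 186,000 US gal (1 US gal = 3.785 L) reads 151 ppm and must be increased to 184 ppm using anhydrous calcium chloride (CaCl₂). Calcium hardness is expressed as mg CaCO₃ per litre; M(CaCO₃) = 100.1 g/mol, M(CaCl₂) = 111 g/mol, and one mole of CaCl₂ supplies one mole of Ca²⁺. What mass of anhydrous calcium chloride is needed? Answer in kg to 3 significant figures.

(a) Volume: 853 m³ = 853,000 L.
(a) CYA to add: (53 − 33) = 20 mg/L × 853,000 L = 17,060 g cyanuric acid.

(b) Volume: 186,000 US gal × 3.785 L/gal = 704,010 L.
(b) Hardness to add: (184 − 151) = 33 mg/L as CaCO₃ × 704,010 L = 23,230 g as CaCO₃.
(b) Moles of Ca²⁺ (1 mol Ca²⁺ ≡ 1 mol CaCO₃): 23,230 / 100.1 g/mol = 232.1 mol.
(b) Mass of CaCl₂: 232.1 × 111 = 25,760 g.

(a) 17.1 kg; (b) 25.8 kg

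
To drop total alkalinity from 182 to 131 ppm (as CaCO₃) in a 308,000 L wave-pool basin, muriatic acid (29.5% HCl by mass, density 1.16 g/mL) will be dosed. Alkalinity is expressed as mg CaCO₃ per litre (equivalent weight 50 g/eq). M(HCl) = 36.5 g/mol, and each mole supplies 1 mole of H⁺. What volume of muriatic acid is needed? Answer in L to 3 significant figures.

33.5 L

Alkalinity to neutralize: (182 − 131) = 51 mg/L as CaCO₃ × 308,000 L = 15,710 g as CaCO₃.
Equivalents of H⁺ required: 15,710 ÷ 50 g/eq = 314.2 eq = 314.2 mol HCl.
Mass of HCl: 314.2 × 36.5 = 11,470 g.
Mass of 29.5% solution: 11,470 / 0.295 = 38,870 g.
Volume: 38,870 g ÷ 1.16 g/mL = 33,510 mL.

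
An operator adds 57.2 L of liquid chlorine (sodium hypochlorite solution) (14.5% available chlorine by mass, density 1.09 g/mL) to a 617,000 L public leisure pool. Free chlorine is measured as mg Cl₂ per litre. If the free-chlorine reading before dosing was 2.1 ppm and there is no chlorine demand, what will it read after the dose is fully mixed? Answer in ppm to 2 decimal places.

Mass of solution: 57.2 L × 1000 mL/L × 1.09 g/mL = 62,350 g.
Available chlorine delivered: 62,350 g × 0.145 = 9040 g as Cl₂.
Concentration rise: 9040 g / 617,000 L = 14.65 mg/L = 14.65 ppm.
Final FC: 2.1 + 14.65 = 16.75 ppm.

16.75 ppm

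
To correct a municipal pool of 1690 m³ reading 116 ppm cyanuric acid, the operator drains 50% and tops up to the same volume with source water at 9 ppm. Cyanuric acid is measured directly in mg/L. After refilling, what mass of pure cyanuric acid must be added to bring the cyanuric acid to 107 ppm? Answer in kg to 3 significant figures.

Volume: 1690 m³ = 1,690,000 L.
After draining 50% and refilling: 116 × 0.50 + 9 × 0.50 = 62.5 ppm.
Deficit to target: 107 − 62.5 = 44.5 mg/L.
Mass: 44.5 mg/L × 1,690,000 L = 75,200 g cyanuric acid.

75.2 kg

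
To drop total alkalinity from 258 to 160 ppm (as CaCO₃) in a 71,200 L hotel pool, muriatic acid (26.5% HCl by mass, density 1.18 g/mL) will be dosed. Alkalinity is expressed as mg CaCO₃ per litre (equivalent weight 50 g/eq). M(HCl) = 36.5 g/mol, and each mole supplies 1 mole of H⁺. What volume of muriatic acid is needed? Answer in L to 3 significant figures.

Alkalinity to neutralize: (258 − 160) = 98 mg/L as CaCO₃ × 71,200 L = 6978 g as CaCO₃.
Equivalents of H⁺ required: 6978 ÷ 50 g/eq = 139.6 eq = 139.6 mol HCl.
Mass of HCl: 139.6 × 36.5 = 5094 g.
Mass of 26.5% solution: 5094 / 0.265 = 19,220 g.
Volume: 19,220 g ÷ 1.18 g/mL = 16,290 mL.

16.3 L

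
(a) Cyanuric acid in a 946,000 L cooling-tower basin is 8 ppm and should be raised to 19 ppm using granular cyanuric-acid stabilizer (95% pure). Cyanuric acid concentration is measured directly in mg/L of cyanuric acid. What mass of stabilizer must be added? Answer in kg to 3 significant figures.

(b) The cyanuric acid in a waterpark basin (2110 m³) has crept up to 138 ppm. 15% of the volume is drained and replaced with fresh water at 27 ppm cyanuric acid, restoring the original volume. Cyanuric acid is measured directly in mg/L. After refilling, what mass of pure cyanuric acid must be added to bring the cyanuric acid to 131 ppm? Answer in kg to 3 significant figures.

(a) CYA to add: (19 − 8) = 11 mg/L × 946,000 L = 10,410 g cyanuric acid.
(a) At 95% purity: 10,410 / 0.95 = 10,950 g product.

(b) Volume: 2110 m³ = 2,110,000 L.
(b) After draining 15% and refilling: 138 × 0.85 + 27 × 0.15 = 121.35 ppm.
(b) Deficit to target: 131 − 121.35 = 9.65 mg/L.
(b) Mass: 9.65 mg/L × 2,110,000 L = 20,360 g cyanuric acid.

(a) 11.0 kg; (b) 20.4 kg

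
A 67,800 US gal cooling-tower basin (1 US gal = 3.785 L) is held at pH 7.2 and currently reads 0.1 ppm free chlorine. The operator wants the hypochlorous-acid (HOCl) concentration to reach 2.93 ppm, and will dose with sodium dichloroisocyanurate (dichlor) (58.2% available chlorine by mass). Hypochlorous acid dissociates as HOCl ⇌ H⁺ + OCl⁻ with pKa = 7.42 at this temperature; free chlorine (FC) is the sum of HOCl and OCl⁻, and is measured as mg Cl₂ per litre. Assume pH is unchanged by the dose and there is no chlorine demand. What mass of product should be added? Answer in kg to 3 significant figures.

2.03 kg

Volume: 67,800 US gal × 3.785 L/gal = 256,623 L.
[OCl⁻]/[HOCl] = 10^(pH − pKa) = 10^(7.2 − 7.42) = 0.6026; fraction as HOCl = 1/(1 + 0.6026) = 0.624.
Free chlorine required for 2.93 ppm HOCl: 2.93 / 0.624 = 4.695 ppm.
FC to add: 4.695 − 0.1 = 4.595 mg/L as Cl₂.
Cl₂ equivalent: 4.595 mg/L × 256,623 L = 1179 g.
Product at 58.2% available Cl: 1179 / 0.582 = 2026 g.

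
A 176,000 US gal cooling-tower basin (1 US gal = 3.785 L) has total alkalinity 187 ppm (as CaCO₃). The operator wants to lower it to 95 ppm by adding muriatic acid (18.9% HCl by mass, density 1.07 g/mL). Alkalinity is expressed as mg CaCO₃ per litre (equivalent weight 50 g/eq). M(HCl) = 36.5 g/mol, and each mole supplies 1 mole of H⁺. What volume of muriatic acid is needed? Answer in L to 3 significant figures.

Volume: 176,000 US gal × 3.785 L/gal = 666,160 L.
Alkalinity to neutralize: (187 − 95) = 92 mg/L as CaCO₃ × 666,160 L = 61,290 g as CaCO₃.
Equivalents of H⁺ required: 61,290 ÷ 50 g/eq = 1226 eq = 1226 mol HCl.
Mass of HCl: 1226 × 36.5 = 44,740 g.
Mass of 18.9% solution: 44,740 / 0.189 = 236,700 g.
Volume: 236,700 g ÷ 1.07 g/mL = 221,200 mL.

221 L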